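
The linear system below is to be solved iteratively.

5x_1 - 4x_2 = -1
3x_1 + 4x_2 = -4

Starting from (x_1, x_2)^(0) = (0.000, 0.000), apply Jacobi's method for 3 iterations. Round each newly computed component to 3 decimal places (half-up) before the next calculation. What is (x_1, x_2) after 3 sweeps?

Iteration 1:
  x_1 = (-1 - (-4)·0.000) / (5) = -0.200
  x_2 = (-4 - (3)·0.000) / (4) = -1.000
Iteration 2:
  x_1 = (-1 - (-4)·-1.000) / (5) = -1.000
  x_2 = (-4 - (3)·-0.200) / (4) = -0.850
Iteration 3:
  x_1 = (-1 - (-4)·-0.850) / (5) = -0.880
  x_2 = (-4 - (3)·-1.000) / (4) = -0.250

(-0.880, -0.250)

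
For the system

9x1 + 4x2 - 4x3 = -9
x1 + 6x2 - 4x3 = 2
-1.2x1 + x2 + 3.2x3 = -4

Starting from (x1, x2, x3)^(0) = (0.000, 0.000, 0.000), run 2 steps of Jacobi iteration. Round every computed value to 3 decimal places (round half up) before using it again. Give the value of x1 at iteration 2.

-1.704

Iteration 1:
  x1 = (-9 - (4)·0.000 - (-4)·0.000) / (9) = -1.000
  x2 = (2 - (1)·0.000 - (-4)·0.000) / (6) = 0.333
  x3 = (-4 - (-1.2)·0.000 - (1)·0.000) / (3.2) = -1.250
Iteration 2:
  x1 = (-9 - (4)·0.333 - (-4)·-1.250) / (9) = -1.704
  x2 = (2 - (1)·-1.000 - (-4)·-1.250) / (6) = -0.333
  x3 = (-4 - (-1.2)·-1.000 - (1)·0.333) / (3.2) = -1.729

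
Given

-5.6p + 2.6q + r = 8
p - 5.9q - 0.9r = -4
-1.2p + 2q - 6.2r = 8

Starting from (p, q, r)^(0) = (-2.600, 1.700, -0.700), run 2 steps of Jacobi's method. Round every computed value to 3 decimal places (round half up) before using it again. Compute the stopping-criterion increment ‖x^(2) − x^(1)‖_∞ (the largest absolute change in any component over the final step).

0.792

Iteration 1:
  p = (8 - (2.6)·1.700 - (1)·-0.700) / (-5.6) = -0.764
  q = (-4 - (1)·-2.600 - (-0.9)·-0.700) / (-5.9) = 0.344
  r = (8 - (-1.2)·-2.600 - (2)·1.700) / (-6.2) = -0.239
Iteration 2:
  p = (8 - (2.6)·0.344 - (1)·-0.239) / (-5.6) = -1.312
  q = (-4 - (1)·-0.764 - (-0.9)·-0.239) / (-5.9) = 0.585
  r = (8 - (-1.2)·-0.764 - (2)·0.344) / (-6.2) = -1.031
Change: (-0.548, 0.241, -0.792) → max |·| = 0.792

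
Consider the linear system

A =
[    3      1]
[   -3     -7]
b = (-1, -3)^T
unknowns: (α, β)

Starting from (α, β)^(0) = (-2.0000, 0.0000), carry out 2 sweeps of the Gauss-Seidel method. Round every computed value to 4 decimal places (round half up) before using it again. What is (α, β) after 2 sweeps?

(-0.5238, 0.6531)

Iteration 1:
  α = (-1 - (1)·0.0000) / (3) = -0.3333
  β = (-3 - (-3)·-0.3333) / (-7) = 0.5714
Iteration 2:
  α = (-1 - (1)·0.5714) / (3) = -0.5238
  β = (-3 - (-3)·-0.5238) / (-7) = 0.6531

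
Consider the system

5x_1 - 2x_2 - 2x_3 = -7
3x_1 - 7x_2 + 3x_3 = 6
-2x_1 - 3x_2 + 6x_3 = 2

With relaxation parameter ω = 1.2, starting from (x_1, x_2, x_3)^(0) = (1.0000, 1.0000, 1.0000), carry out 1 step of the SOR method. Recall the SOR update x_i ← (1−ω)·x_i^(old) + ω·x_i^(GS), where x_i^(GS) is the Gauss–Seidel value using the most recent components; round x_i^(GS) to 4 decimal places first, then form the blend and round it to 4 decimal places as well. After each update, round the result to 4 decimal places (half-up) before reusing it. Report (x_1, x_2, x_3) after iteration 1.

(-0.9200, -1.1875, -0.8805)

Iteration 1:
  x_1: GS value = (-7 - (-2)·1.0000 - (-2)·1.0000) / (5) = -0.6000;  x_1 ← (1−ω)·1.0000 + ω·-0.6000 = -0.9200
  x_2: GS value = (6 - (3)·-0.9200 - (3)·1.0000) / (-7) = -0.8229;  x_2 ← (1−ω)·1.0000 + ω·-0.8229 = -1.1875
  x_3: GS value = (2 - (-2)·-0.9200 - (-3)·-1.1875) / (6) = -0.5671;  x_3 ← (1−ω)·1.0000 + ω·-0.5671 = -0.8805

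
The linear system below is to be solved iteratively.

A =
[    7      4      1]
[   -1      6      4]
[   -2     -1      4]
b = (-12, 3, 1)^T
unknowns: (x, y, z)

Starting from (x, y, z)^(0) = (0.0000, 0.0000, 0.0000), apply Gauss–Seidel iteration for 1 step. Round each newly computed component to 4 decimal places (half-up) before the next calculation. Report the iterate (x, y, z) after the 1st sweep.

(-1.7143, 0.2143, -0.5536)

Iteration 1:
  x = (-12 - (4)·0.0000 - (1)·0.0000) / (7) = -1.7143
  y = (3 - (-1)·-1.7143 - (4)·0.0000) / (6) = 0.2143
  z = (1 - (-2)·-1.7143 - (-1)·0.2143) / (4) = -0.5536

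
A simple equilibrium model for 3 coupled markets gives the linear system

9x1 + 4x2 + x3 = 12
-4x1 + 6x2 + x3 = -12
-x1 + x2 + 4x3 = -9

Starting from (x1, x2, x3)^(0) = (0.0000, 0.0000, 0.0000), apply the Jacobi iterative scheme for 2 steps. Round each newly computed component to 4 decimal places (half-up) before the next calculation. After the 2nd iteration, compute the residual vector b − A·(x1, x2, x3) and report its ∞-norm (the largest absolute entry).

5.8887

Iteration 1:
  x1 = (12 - (4)·0.0000 - (1)·0.0000) / (9) = 1.3333
  x2 = (-12 - (-4)·0.0000 - (1)·0.0000) / (6) = -2.0000
  x3 = (-9 - (-1)·0.0000 - (1)·0.0000) / (4) = -2.2500
Iteration 2:
  x1 = (12 - (4)·-2.0000 - (1)·-2.2500) / (9) = 2.4722
  x2 = (-12 - (-4)·1.3333 - (1)·-2.2500) / (6) = -0.7361
  x3 = (-9 - (-1)·1.3333 - (1)·-2.0000) / (4) = -1.4167
Residual b − A·x = (-5.8887, 3.7221, -0.1249); ∞-norm = 5.8887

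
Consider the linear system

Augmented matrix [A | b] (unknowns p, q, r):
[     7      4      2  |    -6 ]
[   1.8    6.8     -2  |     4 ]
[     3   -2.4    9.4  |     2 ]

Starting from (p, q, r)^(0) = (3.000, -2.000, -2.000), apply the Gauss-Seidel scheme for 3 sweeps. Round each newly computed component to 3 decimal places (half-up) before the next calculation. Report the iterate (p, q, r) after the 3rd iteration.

(-1.456, 1.157, 0.973)

Iteration 1:
  p = (-6 - (4)·-2.000 - (2)·-2.000) / (7) = 0.857
  q = (4 - (1.8)·0.857 - (-2)·-2.000) / (6.8) = -0.227
  r = (2 - (3)·0.857 - (-2.4)·-0.227) / (9.4) = -0.119
Iteration 2:
  p = (-6 - (4)·-0.227 - (2)·-0.119) / (7) = -0.693
  q = (4 - (1.8)·-0.693 - (-2)·-0.119) / (6.8) = 0.737
  r = (2 - (3)·-0.693 - (-2.4)·0.737) / (9.4) = 0.622
Iteration 3:
  p = (-6 - (4)·0.737 - (2)·0.622) / (7) = -1.456
  q = (4 - (1.8)·-1.456 - (-2)·0.622) / (6.8) = 1.157
  r = (2 - (3)·-1.456 - (-2.4)·1.157) / (9.4) = 0.973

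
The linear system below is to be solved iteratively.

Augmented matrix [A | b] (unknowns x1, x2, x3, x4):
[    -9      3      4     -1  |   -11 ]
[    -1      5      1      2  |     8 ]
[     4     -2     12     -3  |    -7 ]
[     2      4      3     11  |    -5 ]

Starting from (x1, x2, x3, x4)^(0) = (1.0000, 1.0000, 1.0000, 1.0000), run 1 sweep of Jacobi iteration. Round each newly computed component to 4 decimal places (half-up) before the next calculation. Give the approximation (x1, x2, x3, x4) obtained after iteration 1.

Iteration 1:
  x1 = (-11 - (3)·1.0000 - (4)·1.0000 - (-1)·1.0000) / (-9) = 1.8889
  x2 = (8 - (-1)·1.0000 - (1)·1.0000 - (2)·1.0000) / (5) = 1.2000
  x3 = (-7 - (4)·1.0000 - (-2)·1.0000 - (-3)·1.0000) / (12) = -0.5000
  x4 = (-5 - (2)·1.0000 - (4)·1.0000 - (3)·1.0000) / (11) = -1.2727

(1.8889, 1.2000, -0.5000, -1.2727)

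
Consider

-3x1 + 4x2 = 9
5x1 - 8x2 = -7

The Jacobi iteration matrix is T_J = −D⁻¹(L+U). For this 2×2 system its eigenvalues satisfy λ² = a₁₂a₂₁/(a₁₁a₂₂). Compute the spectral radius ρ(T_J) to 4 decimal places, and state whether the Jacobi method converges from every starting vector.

a₁₂a₂₁/(a₁₁a₂₂) = (4)·(5) / ((-3)·(-8)) = 0.833333
ρ = √|0.833333| = √0.833333 = 0.9129
ρ < 1, so Jacobi converges

0.9129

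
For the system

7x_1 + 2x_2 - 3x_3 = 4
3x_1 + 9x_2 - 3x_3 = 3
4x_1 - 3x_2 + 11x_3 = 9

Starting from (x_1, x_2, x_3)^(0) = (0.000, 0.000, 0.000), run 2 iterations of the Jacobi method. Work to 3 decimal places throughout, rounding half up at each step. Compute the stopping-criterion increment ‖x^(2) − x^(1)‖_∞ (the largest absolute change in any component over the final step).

0.256

Iteration 1:
  x_1 = (4 - (2)·0.000 - (-3)·0.000) / (7) = 0.571
  x_2 = (3 - (3)·0.000 - (-3)·0.000) / (9) = 0.333
  x_3 = (9 - (4)·0.000 - (-3)·0.000) / (11) = 0.818
Iteration 2:
  x_1 = (4 - (2)·0.333 - (-3)·0.818) / (7) = 0.827
  x_2 = (3 - (3)·0.571 - (-3)·0.818) / (9) = 0.416
  x_3 = (9 - (4)·0.571 - (-3)·0.333) / (11) = 0.701
Change: (0.256, 0.083, -0.117) → max |·| = 0.256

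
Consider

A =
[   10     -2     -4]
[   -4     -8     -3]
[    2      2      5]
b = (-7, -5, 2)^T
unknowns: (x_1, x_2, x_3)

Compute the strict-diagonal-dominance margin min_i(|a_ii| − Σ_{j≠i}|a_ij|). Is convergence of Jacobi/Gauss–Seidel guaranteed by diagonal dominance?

row 1: |10| − (2+4) = 4
row 2: |-8| − (4+3) = 1
row 3: |5| − (2+2) = 1
minimum over rows = 1 → strictly diagonally dominant (convergence guaranteed)

1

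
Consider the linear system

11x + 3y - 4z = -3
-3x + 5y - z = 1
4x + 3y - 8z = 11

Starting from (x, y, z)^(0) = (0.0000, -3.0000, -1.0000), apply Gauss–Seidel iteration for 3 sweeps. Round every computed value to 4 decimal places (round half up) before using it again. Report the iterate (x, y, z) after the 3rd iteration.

(-0.8415, -0.6930, -2.0556)

Iteration 1:
  x = (-3 - (3)·-3.0000 - (-4)·-1.0000) / (11) = 0.1818
  y = (1 - (-3)·0.1818 - (-1)·-1.0000) / (5) = 0.1091
  z = (11 - (4)·0.1818 - (3)·0.1091) / (-8) = -1.2432
Iteration 2:
  x = (-3 - (3)·0.1091 - (-4)·-1.2432) / (11) = -0.7546
  y = (1 - (-3)·-0.7546 - (-1)·-1.2432) / (5) = -0.5014
  z = (11 - (4)·-0.7546 - (3)·-0.5014) / (-8) = -1.9403
Iteration 3:
  x = (-3 - (3)·-0.5014 - (-4)·-1.9403) / (11) = -0.8415
  y = (1 - (-3)·-0.8415 - (-1)·-1.9403) / (5) = -0.6930
  z = (11 - (4)·-0.8415 - (3)·-0.6930) / (-8) = -2.0556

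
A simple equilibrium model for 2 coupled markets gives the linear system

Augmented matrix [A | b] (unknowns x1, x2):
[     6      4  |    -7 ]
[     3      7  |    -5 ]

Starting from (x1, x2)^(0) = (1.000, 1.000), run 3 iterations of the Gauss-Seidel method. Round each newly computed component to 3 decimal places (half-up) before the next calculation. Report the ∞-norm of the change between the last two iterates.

Iteration 1:
  x1 = (-7 - (4)·1.000) / (6) = -1.833
  x2 = (-5 - (3)·-1.833) / (7) = 0.071
Iteration 2:
  x1 = (-7 - (4)·0.071) / (6) = -1.214
  x2 = (-5 - (3)·-1.214) / (7) = -0.194
Iteration 3:
  x1 = (-7 - (4)·-0.194) / (6) = -1.037
  x2 = (-5 - (3)·-1.037) / (7) = -0.270
Change: (0.177, -0.076) → max |·| = 0.177

0.177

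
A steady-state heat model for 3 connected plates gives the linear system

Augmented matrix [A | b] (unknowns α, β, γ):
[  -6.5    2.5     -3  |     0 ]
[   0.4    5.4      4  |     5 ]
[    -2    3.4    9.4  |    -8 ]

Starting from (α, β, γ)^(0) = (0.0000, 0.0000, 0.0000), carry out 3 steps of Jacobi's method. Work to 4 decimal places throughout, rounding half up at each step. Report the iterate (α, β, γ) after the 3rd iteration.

(1.1460, 1.7490, -1.2547)

Iteration 1:
  α = (0 - (2.5)·0.0000 - (-3)·0.0000) / (-6.5) = 0.0000
  β = (5 - (0.4)·0.0000 - (4)·0.0000) / (5.4) = 0.9259
  γ = (-8 - (-2)·0.0000 - (3.4)·0.0000) / (9.4) = -0.8511
Iteration 2:
  α = (0 - (2.5)·0.9259 - (-3)·-0.8511) / (-6.5) = 0.7489
  β = (5 - (0.4)·0.0000 - (4)·-0.8511) / (5.4) = 1.5564
  γ = (-8 - (-2)·0.0000 - (3.4)·0.9259) / (9.4) = -1.1860
Iteration 3:
  α = (0 - (2.5)·1.5564 - (-3)·-1.1860) / (-6.5) = 1.1460
  β = (5 - (0.4)·0.7489 - (4)·-1.1860) / (5.4) = 1.7490
  γ = (-8 - (-2)·0.7489 - (3.4)·1.5564) / (9.4) = -1.2547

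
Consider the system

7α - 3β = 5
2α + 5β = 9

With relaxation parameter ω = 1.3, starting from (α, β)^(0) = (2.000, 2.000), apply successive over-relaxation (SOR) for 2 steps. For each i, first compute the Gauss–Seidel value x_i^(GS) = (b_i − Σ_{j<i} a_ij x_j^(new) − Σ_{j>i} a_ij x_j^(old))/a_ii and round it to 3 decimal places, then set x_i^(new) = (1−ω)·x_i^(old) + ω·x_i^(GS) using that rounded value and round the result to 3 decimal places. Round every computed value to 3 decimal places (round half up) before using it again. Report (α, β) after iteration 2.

(1.048, 1.498)

Iteration 1:
  α: GS value = (5 - (-3)·2.000) / (7) = 1.571;  α ← (1−ω)·2.000 + ω·1.571 = 1.442
  β: GS value = (9 - (2)·1.442) / (5) = 1.223;  β ← (1−ω)·2.000 + ω·1.223 = 0.990
Iteration 2:
  α: GS value = (5 - (-3)·0.990) / (7) = 1.139;  α ← (1−ω)·1.442 + ω·1.139 = 1.048
  β: GS value = (9 - (2)·1.048) / (5) = 1.381;  β ← (1−ω)·0.990 + ω·1.381 = 1.498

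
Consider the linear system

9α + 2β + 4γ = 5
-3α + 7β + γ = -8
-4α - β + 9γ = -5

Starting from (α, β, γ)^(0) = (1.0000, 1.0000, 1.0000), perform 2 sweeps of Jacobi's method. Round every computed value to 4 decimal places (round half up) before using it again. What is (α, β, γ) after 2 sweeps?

(0.7460, -1.1905, -0.7002)

Iteration 1:
  α = (5 - (2)·1.0000 - (4)·1.0000) / (9) = -0.1111
  β = (-8 - (-3)·1.0000 - (1)·1.0000) / (7) = -0.8571
  γ = (-5 - (-4)·1.0000 - (-1)·1.0000) / (9) = 0.0000
Iteration 2:
  α = (5 - (2)·-0.8571 - (4)·0.0000) / (9) = 0.7460
  β = (-8 - (-3)·-0.1111 - (1)·0.0000) / (7) = -1.1905
  γ = (-5 - (-4)·-0.1111 - (-1)·-0.8571) / (9) = -0.7002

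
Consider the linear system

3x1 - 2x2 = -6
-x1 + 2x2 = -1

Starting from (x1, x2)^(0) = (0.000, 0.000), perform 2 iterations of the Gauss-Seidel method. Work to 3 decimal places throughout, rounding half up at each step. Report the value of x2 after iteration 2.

-2.000

Iteration 1:
  x1 = (-6 - (-2)·0.000) / (3) = -2.000
  x2 = (-1 - (-1)·-2.000) / (2) = -1.500
Iteration 2:
  x1 = (-6 - (-2)·-1.500) / (3) = -3.000
  x2 = (-1 - (-1)·-3.000) / (2) = -2.000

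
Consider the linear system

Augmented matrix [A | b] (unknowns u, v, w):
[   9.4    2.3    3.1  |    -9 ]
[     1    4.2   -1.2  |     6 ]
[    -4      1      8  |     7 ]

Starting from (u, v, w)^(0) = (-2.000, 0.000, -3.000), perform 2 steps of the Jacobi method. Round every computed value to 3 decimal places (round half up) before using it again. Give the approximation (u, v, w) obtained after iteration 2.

Iteration 1:
  u = (-9 - (2.3)·0.000 - (3.1)·-3.000) / (9.4) = 0.032
  v = (6 - (1)·-2.000 - (-1.2)·-3.000) / (4.2) = 1.048
  w = (7 - (-4)·-2.000 - (1)·0.000) / (8) = -0.125
Iteration 2:
  u = (-9 - (2.3)·1.048 - (3.1)·-0.125) / (9.4) = -1.173
  v = (6 - (1)·0.032 - (-1.2)·-0.125) / (4.2) = 1.385
  w = (7 - (-4)·0.032 - (1)·1.048) / (8) = 0.760

(-1.173, 1.385, 0.760)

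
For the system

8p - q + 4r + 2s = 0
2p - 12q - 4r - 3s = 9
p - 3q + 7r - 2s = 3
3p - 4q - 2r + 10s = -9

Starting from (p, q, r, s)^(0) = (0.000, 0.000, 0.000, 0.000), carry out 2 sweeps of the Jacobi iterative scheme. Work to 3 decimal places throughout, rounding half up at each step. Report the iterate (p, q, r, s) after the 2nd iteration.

Iteration 1:
  p = (0 - (-1)·0.000 - (4)·0.000 - (2)·0.000) / (8) = 0.000
  q = (9 - (2)·0.000 - (-4)·0.000 - (-3)·0.000) / (-12) = -0.750
  r = (3 - (1)·0.000 - (-3)·0.000 - (-2)·0.000) / (7) = 0.429
  s = (-9 - (3)·0.000 - (-4)·0.000 - (-2)·0.000) / (10) = -0.900
Iteration 2:
  p = (0 - (-1)·-0.750 - (4)·0.429 - (2)·-0.900) / (8) = -0.083
  q = (9 - (2)·0.000 - (-4)·0.429 - (-3)·-0.900) / (-12) = -0.668
  r = (3 - (1)·0.000 - (-3)·-0.750 - (-2)·-0.900) / (7) = -0.150
  s = (-9 - (3)·0.000 - (-4)·-0.750 - (-2)·0.429) / (10) = -1.114

(-0.083, -0.668, -0.150, -1.114)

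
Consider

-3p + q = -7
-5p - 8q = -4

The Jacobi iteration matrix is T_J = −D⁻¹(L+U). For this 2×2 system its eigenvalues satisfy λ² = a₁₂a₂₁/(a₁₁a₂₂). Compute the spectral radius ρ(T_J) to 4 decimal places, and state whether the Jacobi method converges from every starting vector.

a₁₂a₂₁/(a₁₁a₂₂) = (1)·(-5) / ((-3)·(-8)) = -0.208333
ρ = √|-0.208333| = √0.208333 = 0.4564
ρ < 1, so Jacobi converges

0.4564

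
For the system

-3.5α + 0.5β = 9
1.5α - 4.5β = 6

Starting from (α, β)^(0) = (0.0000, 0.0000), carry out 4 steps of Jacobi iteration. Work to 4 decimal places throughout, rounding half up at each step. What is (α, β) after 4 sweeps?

(-2.8934, -2.2948)

Iteration 1:
  α = (9 - (0.5)·0.0000) / (-3.5) = -2.5714
  β = (6 - (1.5)·0.0000) / (-4.5) = -1.3333
Iteration 2:
  α = (9 - (0.5)·-1.3333) / (-3.5) = -2.7619
  β = (6 - (1.5)·-2.5714) / (-4.5) = -2.1905
Iteration 3:
  α = (9 - (0.5)·-2.1905) / (-3.5) = -2.8844
  β = (6 - (1.5)·-2.7619) / (-4.5) = -2.2540
Iteration 4:
  α = (9 - (0.5)·-2.2540) / (-3.5) = -2.8934
  β = (6 - (1.5)·-2.8844) / (-4.5) = -2.2948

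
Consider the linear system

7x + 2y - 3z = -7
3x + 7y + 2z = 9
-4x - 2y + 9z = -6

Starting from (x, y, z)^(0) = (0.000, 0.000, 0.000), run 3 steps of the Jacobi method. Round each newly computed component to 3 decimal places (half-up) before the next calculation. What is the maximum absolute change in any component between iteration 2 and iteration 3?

Iteration 1:
  x = (-7 - (2)·0.000 - (-3)·0.000) / (7) = -1.000
  y = (9 - (3)·0.000 - (2)·0.000) / (7) = 1.286
  z = (-6 - (-4)·0.000 - (-2)·0.000) / (9) = -0.667
Iteration 2:
  x = (-7 - (2)·1.286 - (-3)·-0.667) / (7) = -1.653
  y = (9 - (3)·-1.000 - (2)·-0.667) / (7) = 1.905
  z = (-6 - (-4)·-1.000 - (-2)·1.286) / (9) = -0.825
Iteration 3:
  x = (-7 - (2)·1.905 - (-3)·-0.825) / (7) = -1.898
  y = (9 - (3)·-1.653 - (2)·-0.825) / (7) = 2.230
  z = (-6 - (-4)·-1.653 - (-2)·1.905) / (9) = -0.978
Change: (-0.245, 0.325, -0.153) → max |·| = 0.325

0.325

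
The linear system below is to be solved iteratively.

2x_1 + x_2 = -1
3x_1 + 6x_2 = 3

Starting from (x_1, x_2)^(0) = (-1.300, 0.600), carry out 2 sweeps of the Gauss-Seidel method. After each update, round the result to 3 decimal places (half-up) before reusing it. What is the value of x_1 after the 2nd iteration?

-0.950

Iteration 1:
  x_1 = (-1 - (1)·0.600) / (2) = -0.800
  x_2 = (3 - (3)·-0.800) / (6) = 0.900
Iteration 2:
  x_1 = (-1 - (1)·0.900) / (2) = -0.950
  x_2 = (3 - (3)·-0.950) / (6) = 0.975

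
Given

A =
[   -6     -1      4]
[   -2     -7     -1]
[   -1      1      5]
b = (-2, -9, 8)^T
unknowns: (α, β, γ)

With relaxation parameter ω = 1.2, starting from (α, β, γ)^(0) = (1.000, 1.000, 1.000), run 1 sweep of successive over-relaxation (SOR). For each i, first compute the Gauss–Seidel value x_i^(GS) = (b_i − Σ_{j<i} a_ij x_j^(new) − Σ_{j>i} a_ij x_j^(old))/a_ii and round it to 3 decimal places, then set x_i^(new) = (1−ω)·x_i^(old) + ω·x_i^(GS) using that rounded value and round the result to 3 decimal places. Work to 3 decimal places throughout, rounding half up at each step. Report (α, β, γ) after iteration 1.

Iteration 1:
  α: GS value = (-2 - (-1)·1.000 - (4)·1.000) / (-6) = 0.833;  α ← (1−ω)·1.000 + ω·0.833 = 0.800
  β: GS value = (-9 - (-2)·0.800 - (-1)·1.000) / (-7) = 0.914;  β ← (1−ω)·1.000 + ω·0.914 = 0.897
  γ: GS value = (8 - (-1)·0.800 - (1)·0.897) / (5) = 1.581;  γ ← (1−ω)·1.000 + ω·1.581 = 1.697

(0.800, 0.897, 1.697)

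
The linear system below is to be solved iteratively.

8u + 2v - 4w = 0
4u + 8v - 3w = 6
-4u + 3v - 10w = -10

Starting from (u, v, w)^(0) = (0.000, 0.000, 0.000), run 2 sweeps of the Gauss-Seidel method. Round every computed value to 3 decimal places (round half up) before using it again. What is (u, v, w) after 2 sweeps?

(0.425, 0.997, 1.129)

Iteration 1:
  u = (0 - (2)·0.000 - (-4)·0.000) / (8) = 0.000
  v = (6 - (4)·0.000 - (-3)·0.000) / (8) = 0.750
  w = (-10 - (-4)·0.000 - (3)·0.750) / (-10) = 1.225
Iteration 2:
  u = (0 - (2)·0.750 - (-4)·1.225) / (8) = 0.425
  v = (6 - (4)·0.425 - (-3)·1.225) / (8) = 0.997
  w = (-10 - (-4)·0.425 - (3)·0.997) / (-10) = 1.129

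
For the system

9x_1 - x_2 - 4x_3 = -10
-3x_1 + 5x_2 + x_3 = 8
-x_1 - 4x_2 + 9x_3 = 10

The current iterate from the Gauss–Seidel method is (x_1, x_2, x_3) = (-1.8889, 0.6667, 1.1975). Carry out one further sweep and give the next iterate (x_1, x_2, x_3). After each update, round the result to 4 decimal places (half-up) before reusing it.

One sweep:
  x_1 = (-10 - (-1)·0.6667 - (-4)·1.1975) / (9) = -0.5048
  x_2 = (8 - (-3)·-0.5048 - (1)·1.1975) / (5) = 1.0576
  x_3 = (10 - (-1)·-0.5048 - (-4)·1.0576) / (9) = 1.5251

(-0.5048, 1.0576, 1.5251)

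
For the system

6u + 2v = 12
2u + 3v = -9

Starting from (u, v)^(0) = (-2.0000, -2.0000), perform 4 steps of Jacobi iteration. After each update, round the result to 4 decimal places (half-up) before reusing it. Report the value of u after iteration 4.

3.5679

Iteration 1:
  u = (12 - (2)·-2.0000) / (6) = 2.6667
  v = (-9 - (2)·-2.0000) / (3) = -1.6667
Iteration 2:
  u = (12 - (2)·-1.6667) / (6) = 2.5556
  v = (-9 - (2)·2.6667) / (3) = -4.7778
Iteration 3:
  u = (12 - (2)·-4.7778) / (6) = 3.5926
  v = (-9 - (2)·2.5556) / (3) = -4.7037
Iteration 4:
  u = (12 - (2)·-4.7037) / (6) = 3.5679
  v = (-9 - (2)·3.5926) / (3) = -5.3951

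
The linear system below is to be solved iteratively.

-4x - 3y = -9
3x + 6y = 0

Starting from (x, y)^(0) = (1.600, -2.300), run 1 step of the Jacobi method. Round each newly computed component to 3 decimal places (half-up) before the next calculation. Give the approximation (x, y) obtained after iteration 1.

(3.975, -0.800)

Iteration 1:
  x = (-9 - (-3)·-2.300) / (-4) = 3.975
  y = (0 - (3)·1.600) / (6) = -0.800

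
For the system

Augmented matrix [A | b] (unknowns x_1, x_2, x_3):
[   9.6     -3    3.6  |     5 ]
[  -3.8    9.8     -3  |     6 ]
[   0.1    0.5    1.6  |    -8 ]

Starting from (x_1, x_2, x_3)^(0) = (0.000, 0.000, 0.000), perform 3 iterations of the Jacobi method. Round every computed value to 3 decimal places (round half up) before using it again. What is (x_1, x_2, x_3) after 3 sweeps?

(2.256, 0.016, -4.938)

Iteration 1:
  x_1 = (5 - (-3)·0.000 - (3.6)·0.000) / (9.6) = 0.521
  x_2 = (6 - (-3.8)·0.000 - (-3)·0.000) / (9.8) = 0.612
  x_3 = (-8 - (0.1)·0.000 - (0.5)·0.000) / (1.6) = -5.000
Iteration 2:
  x_1 = (5 - (-3)·0.612 - (3.6)·-5.000) / (9.6) = 2.587
  x_2 = (6 - (-3.8)·0.521 - (-3)·-5.000) / (9.8) = -0.716
  x_3 = (-8 - (0.1)·0.521 - (0.5)·0.612) / (1.6) = -5.224
Iteration 3:
  x_1 = (5 - (-3)·-0.716 - (3.6)·-5.224) / (9.6) = 2.256
  x_2 = (6 - (-3.8)·2.587 - (-3)·-5.224) / (9.8) = 0.016
  x_3 = (-8 - (0.1)·2.587 - (0.5)·-0.716) / (1.6) = -4.938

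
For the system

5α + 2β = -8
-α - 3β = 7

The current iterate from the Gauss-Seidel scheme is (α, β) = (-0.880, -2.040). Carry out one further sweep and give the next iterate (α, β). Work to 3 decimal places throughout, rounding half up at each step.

One sweep:
  α = (-8 - (2)·-2.040) / (5) = -0.784
  β = (7 - (-1)·-0.784) / (-3) = -2.072

(-0.784, -2.072)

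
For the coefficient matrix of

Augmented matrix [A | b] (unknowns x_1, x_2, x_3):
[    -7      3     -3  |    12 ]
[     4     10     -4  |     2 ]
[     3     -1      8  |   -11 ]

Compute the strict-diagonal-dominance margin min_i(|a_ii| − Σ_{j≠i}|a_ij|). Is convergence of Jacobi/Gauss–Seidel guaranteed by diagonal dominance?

1

row 1: |-7| − (3+3) = 1
row 2: |10| − (4+4) = 2
row 3: |8| − (3+1) = 4
minimum over rows = 1 → strictly diagonally dominant (convergence guaranteed)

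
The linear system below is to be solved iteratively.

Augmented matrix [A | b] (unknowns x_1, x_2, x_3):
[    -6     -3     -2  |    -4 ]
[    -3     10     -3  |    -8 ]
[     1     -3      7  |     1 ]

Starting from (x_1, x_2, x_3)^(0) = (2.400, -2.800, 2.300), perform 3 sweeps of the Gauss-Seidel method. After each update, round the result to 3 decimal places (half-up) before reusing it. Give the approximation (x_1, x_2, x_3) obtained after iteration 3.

Iteration 1:
  x_1 = (-4 - (-3)·-2.800 - (-2)·2.300) / (-6) = 1.300
  x_2 = (-8 - (-3)·1.300 - (-3)·2.300) / (10) = 0.280
  x_3 = (1 - (1)·1.300 - (-3)·0.280) / (7) = 0.077
Iteration 2:
  x_1 = (-4 - (-3)·0.280 - (-2)·0.077) / (-6) = 0.501
  x_2 = (-8 - (-3)·0.501 - (-3)·0.077) / (10) = -0.627
  x_3 = (1 - (1)·0.501 - (-3)·-0.627) / (7) = -0.197
Iteration 3:
  x_1 = (-4 - (-3)·-0.627 - (-2)·-0.197) / (-6) = 1.046
  x_2 = (-8 - (-3)·1.046 - (-3)·-0.197) / (10) = -0.545
  x_3 = (1 - (1)·1.046 - (-3)·-0.545) / (7) = -0.240

(1.046, -0.545, -0.240)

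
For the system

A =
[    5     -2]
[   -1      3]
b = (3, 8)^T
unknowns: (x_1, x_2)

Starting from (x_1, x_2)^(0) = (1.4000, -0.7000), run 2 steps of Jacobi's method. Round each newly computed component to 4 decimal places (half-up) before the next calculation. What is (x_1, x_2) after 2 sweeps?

Iteration 1:
  x_1 = (3 - (-2)·-0.7000) / (5) = 0.3200
  x_2 = (8 - (-1)·1.4000) / (3) = 3.1333
Iteration 2:
  x_1 = (3 - (-2)·3.1333) / (5) = 1.8533
  x_2 = (8 - (-1)·0.3200) / (3) = 2.7733

(1.8533, 2.7733)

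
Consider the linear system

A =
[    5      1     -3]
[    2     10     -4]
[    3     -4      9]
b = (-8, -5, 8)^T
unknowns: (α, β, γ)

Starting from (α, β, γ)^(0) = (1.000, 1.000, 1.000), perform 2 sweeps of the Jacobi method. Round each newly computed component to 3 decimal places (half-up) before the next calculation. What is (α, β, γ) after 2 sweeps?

(-0.940, 0.140, 1.156)

Iteration 1:
  α = (-8 - (1)·1.000 - (-3)·1.000) / (5) = -1.200
  β = (-5 - (2)·1.000 - (-4)·1.000) / (10) = -0.300
  γ = (8 - (3)·1.000 - (-4)·1.000) / (9) = 1.000
Iteration 2:
  α = (-8 - (1)·-0.300 - (-3)·1.000) / (5) = -0.940
  β = (-5 - (2)·-1.200 - (-4)·1.000) / (10) = 0.140
  γ = (8 - (3)·-1.200 - (-4)·-0.300) / (9) = 1.156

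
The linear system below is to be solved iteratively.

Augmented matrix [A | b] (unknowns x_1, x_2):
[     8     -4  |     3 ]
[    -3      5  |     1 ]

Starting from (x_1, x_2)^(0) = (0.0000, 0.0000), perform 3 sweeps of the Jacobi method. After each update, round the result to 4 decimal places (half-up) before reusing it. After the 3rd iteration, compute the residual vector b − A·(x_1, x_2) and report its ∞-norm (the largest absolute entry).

Iteration 1:
  x_1 = (3 - (-4)·0.0000) / (8) = 0.3750
  x_2 = (1 - (-3)·0.0000) / (5) = 0.2000
Iteration 2:
  x_1 = (3 - (-4)·0.2000) / (8) = 0.4750
  x_2 = (1 - (-3)·0.3750) / (5) = 0.4250
Iteration 3:
  x_1 = (3 - (-4)·0.4250) / (8) = 0.5875
  x_2 = (1 - (-3)·0.4750) / (5) = 0.4850
Residual b − A·x = (0.2400, 0.3375); ∞-norm = 0.3375

0.3375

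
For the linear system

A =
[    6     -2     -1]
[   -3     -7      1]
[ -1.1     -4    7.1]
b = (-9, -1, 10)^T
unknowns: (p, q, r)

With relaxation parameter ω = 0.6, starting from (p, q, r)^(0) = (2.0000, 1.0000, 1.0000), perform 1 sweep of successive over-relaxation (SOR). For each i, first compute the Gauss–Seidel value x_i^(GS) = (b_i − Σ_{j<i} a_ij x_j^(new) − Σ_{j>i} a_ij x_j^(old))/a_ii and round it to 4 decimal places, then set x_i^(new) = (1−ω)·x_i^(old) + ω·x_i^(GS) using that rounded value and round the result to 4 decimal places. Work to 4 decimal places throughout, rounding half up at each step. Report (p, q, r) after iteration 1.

(0.2000, 0.5200, 1.4394)

Iteration 1:
  p: GS value = (-9 - (-2)·1.0000 - (-1)·1.0000) / (6) = -1.0000;  p ← (1−ω)·2.0000 + ω·-1.0000 = 0.2000
  q: GS value = (-1 - (-3)·0.2000 - (1)·1.0000) / (-7) = 0.2000;  q ← (1−ω)·1.0000 + ω·0.2000 = 0.5200
  r: GS value = (10 - (-1.1)·0.2000 - (-4)·0.5200) / (7.1) = 1.7324;  r ← (1−ω)·1.0000 + ω·1.7324 = 1.4394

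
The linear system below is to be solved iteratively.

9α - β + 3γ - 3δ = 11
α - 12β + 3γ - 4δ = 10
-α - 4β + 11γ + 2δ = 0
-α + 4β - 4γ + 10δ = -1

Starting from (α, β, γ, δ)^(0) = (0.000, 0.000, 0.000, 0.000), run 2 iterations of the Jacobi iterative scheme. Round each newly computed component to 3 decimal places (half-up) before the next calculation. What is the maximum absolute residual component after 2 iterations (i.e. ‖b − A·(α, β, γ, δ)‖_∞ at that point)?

Iteration 1:
  α = (11 - (-1)·0.000 - (3)·0.000 - (-3)·0.000) / (9) = 1.222
  β = (10 - (1)·0.000 - (3)·0.000 - (-4)·0.000) / (-12) = -0.833
  γ = (0 - (-1)·0.000 - (-4)·0.000 - (2)·0.000) / (11) = 0.000
  δ = (-1 - (-1)·0.000 - (4)·0.000 - (-4)·0.000) / (10) = -0.100
Iteration 2:
  α = (11 - (-1)·-0.833 - (3)·0.000 - (-3)·-0.100) / (9) = 1.096
  β = (10 - (1)·1.222 - (3)·0.000 - (-4)·-0.100) / (-12) = -0.698
  γ = (0 - (-1)·1.222 - (-4)·-0.833 - (2)·-0.100) / (11) = -0.174
  δ = (-1 - (-1)·1.222 - (4)·-0.833 - (-4)·0.000) / (10) = 0.355
Residual b − A·x = (2.025, 2.470, -0.492, -1.358); ∞-norm = 2.470

2.470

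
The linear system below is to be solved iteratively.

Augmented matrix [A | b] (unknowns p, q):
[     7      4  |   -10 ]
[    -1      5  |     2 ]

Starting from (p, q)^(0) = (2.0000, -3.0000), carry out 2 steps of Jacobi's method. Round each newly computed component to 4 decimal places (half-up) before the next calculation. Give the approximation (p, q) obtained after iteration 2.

(-1.8857, 0.4571)

Iteration 1:
  p = (-10 - (4)·-3.0000) / (7) = 0.2857
  q = (2 - (-1)·2.0000) / (5) = 0.8000
Iteration 2:
  p = (-10 - (4)·0.8000) / (7) = -1.8857
  q = (2 - (-1)·0.2857) / (5) = 0.4571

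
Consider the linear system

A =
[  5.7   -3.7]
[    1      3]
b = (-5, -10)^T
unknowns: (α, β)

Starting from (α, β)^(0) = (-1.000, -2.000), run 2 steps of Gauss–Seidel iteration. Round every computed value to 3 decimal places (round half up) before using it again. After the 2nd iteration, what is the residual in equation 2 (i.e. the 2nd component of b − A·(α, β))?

Iteration 1:
  α = (-5 - (-3.7)·-2.000) / (5.7) = -2.175
  β = (-10 - (1)·-2.175) / (3) = -2.608
Iteration 2:
  α = (-5 - (-3.7)·-2.608) / (5.7) = -2.570
  β = (-10 - (1)·-2.570) / (3) = -2.477
Residual b − A·x = (0.484, 0.001)

0.001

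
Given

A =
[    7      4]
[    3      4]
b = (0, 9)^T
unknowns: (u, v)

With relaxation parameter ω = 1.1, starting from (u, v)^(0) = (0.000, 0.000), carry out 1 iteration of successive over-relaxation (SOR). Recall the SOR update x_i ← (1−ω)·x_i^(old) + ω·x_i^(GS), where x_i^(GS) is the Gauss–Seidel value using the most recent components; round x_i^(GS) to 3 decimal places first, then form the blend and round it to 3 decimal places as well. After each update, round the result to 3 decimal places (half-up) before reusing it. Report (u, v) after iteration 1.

Iteration 1:
  u: GS value = (0 - (4)·0.000) / (7) = 0.000;  u ← (1−ω)·0.000 + ω·0.000 = 0.000
  v: GS value = (9 - (3)·0.000) / (4) = 2.250;  v ← (1−ω)·0.000 + ω·2.250 = 2.475

(0.000, 2.475)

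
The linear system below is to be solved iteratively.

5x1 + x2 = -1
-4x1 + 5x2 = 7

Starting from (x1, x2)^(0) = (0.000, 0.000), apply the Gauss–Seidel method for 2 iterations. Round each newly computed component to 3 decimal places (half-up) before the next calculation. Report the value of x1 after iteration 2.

-0.448

Iteration 1:
  x1 = (-1 - (1)·0.000) / (5) = -0.200
  x2 = (7 - (-4)·-0.200) / (5) = 1.240
Iteration 2:
  x1 = (-1 - (1)·1.240) / (5) = -0.448
  x2 = (7 - (-4)·-0.448) / (5) = 1.042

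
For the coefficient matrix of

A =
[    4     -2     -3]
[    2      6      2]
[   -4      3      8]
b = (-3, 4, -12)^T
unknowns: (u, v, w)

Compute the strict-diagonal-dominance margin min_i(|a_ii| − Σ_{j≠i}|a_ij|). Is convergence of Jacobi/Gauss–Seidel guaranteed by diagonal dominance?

row 1: |4| − (2+3) = -1
row 2: |6| − (2+2) = 2
row 3: |8| − (4+3) = 1
minimum over rows = -1 → not strictly diagonally dominant

-1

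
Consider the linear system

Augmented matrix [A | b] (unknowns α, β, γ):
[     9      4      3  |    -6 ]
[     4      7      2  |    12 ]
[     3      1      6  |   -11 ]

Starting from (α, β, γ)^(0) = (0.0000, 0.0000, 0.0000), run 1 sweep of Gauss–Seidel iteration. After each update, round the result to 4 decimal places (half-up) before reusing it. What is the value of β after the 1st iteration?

2.0953

Iteration 1:
  α = (-6 - (4)·0.0000 - (3)·0.0000) / (9) = -0.6667
  β = (12 - (4)·-0.6667 - (2)·0.0000) / (7) = 2.0953
  γ = (-11 - (3)·-0.6667 - (1)·2.0953) / (6) = -1.8492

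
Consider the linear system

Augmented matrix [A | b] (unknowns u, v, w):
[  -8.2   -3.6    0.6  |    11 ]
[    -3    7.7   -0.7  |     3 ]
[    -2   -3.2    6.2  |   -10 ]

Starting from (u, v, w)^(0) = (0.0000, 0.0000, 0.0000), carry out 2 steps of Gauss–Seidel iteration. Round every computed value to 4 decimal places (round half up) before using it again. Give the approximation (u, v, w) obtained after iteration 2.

(-1.4377, -0.3627, -2.2639)

Iteration 1:
  u = (11 - (-3.6)·0.0000 - (0.6)·0.0000) / (-8.2) = -1.3415
  v = (3 - (-3)·-1.3415 - (-0.7)·0.0000) / (7.7) = -0.1331
  w = (-10 - (-2)·-1.3415 - (-3.2)·-0.1331) / (6.2) = -2.1143
Iteration 2:
  u = (11 - (-3.6)·-0.1331 - (0.6)·-2.1143) / (-8.2) = -1.4377
  v = (3 - (-3)·-1.4377 - (-0.7)·-2.1143) / (7.7) = -0.3627
  w = (-10 - (-2)·-1.4377 - (-3.2)·-0.3627) / (6.2) = -2.2639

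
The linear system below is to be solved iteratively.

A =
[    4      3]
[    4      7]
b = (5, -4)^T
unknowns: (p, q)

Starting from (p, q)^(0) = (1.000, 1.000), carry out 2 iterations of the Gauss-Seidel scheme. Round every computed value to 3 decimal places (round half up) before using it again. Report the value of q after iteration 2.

Iteration 1:
  p = (5 - (3)·1.000) / (4) = 0.500
  q = (-4 - (4)·0.500) / (7) = -0.857
Iteration 2:
  p = (5 - (3)·-0.857) / (4) = 1.893
  q = (-4 - (4)·1.893) / (7) = -1.653

-1.653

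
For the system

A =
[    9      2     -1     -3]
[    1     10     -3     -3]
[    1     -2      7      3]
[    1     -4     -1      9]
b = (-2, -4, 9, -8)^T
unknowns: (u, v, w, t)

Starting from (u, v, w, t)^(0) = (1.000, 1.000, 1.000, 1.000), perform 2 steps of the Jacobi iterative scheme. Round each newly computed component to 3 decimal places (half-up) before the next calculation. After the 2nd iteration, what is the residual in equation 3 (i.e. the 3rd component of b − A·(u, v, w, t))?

0.479

Iteration 1:
  u = (-2 - (2)·1.000 - (-1)·1.000 - (-3)·1.000) / (9) = 0.000
  v = (-4 - (1)·1.000 - (-3)·1.000 - (-3)·1.000) / (10) = 0.100
  w = (9 - (1)·1.000 - (-2)·1.000 - (3)·1.000) / (7) = 1.000
  t = (-8 - (1)·1.000 - (-4)·1.000 - (-1)·1.000) / (9) = -0.444
Iteration 2:
  u = (-2 - (2)·0.100 - (-1)·1.000 - (-3)·-0.444) / (9) = -0.281
  v = (-4 - (1)·0.000 - (-3)·1.000 - (-3)·-0.444) / (10) = -0.233
  w = (9 - (1)·0.000 - (-2)·0.100 - (3)·-0.444) / (7) = 1.505
  t = (-8 - (1)·0.000 - (-4)·0.100 - (-1)·1.000) / (9) = -0.733
Residual b − A·x = (0.301, 0.927, 0.479, -0.549)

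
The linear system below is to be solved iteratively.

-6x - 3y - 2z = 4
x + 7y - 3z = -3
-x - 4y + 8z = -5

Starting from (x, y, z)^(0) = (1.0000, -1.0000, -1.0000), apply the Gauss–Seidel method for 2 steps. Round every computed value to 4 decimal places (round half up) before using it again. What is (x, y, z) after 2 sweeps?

Iteration 1:
  x = (4 - (-3)·-1.0000 - (-2)·-1.0000) / (-6) = 0.1667
  y = (-3 - (1)·0.1667 - (-3)·-1.0000) / (7) = -0.8810
  z = (-5 - (-1)·0.1667 - (-4)·-0.8810) / (8) = -1.0447
Iteration 2:
  x = (4 - (-3)·-0.8810 - (-2)·-1.0447) / (-6) = 0.1221
  y = (-3 - (1)·0.1221 - (-3)·-1.0447) / (7) = -0.8937
  z = (-5 - (-1)·0.1221 - (-4)·-0.8937) / (8) = -1.0566

(0.1221, -0.8937, -1.0566)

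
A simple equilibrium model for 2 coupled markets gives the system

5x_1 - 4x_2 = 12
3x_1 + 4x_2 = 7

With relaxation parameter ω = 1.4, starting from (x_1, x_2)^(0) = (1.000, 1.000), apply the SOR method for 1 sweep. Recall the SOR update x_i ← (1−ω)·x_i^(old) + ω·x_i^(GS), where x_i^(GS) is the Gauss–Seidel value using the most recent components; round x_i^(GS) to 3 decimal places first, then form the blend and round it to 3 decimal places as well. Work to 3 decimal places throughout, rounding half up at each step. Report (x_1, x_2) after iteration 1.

(4.080, -2.234)

Iteration 1:
  x_1: GS value = (12 - (-4)·1.000) / (5) = 3.200;  x_1 ← (1−ω)·1.000 + ω·3.200 = 4.080
  x_2: GS value = (7 - (3)·4.080) / (4) = -1.310;  x_2 ← (1−ω)·1.000 + ω·-1.310 = -2.234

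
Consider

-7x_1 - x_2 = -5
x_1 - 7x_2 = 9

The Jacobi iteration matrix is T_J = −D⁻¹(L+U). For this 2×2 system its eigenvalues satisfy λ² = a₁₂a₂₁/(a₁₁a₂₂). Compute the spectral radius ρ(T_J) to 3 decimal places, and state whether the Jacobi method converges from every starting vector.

a₁₂a₂₁/(a₁₁a₂₂) = (-1)·(1) / ((-7)·(-7)) = -0.020408
ρ = √|-0.020408| = √0.020408 = 0.143
ρ < 1, so Jacobi converges

0.143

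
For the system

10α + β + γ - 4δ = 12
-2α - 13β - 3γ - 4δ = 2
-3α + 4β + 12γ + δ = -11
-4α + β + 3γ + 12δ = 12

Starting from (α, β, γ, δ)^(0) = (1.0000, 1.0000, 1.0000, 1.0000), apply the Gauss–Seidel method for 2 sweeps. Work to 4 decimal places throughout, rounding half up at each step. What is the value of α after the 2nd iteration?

Iteration 1:
  α = (12 - (1)·1.0000 - (1)·1.0000 - (-4)·1.0000) / (10) = 1.4000
  β = (2 - (-2)·1.4000 - (-3)·1.0000 - (-4)·1.0000) / (-13) = -0.9077
  γ = (-11 - (-3)·1.4000 - (4)·-0.9077 - (1)·1.0000) / (12) = -0.3474
  δ = (12 - (-4)·1.4000 - (1)·-0.9077 - (3)·-0.3474) / (12) = 1.6292
Iteration 2:
  α = (12 - (1)·-0.9077 - (1)·-0.3474 - (-4)·1.6292) / (10) = 1.9772
  β = (2 - (-2)·1.9772 - (-3)·-0.3474 - (-4)·1.6292) / (-13) = -0.8792
  γ = (-11 - (-3)·1.9772 - (4)·-0.8792 - (1)·1.6292) / (12) = -0.2651
  δ = (12 - (-4)·1.9772 - (1)·-0.8792 - (3)·-0.2651) / (12) = 1.7986

1.9772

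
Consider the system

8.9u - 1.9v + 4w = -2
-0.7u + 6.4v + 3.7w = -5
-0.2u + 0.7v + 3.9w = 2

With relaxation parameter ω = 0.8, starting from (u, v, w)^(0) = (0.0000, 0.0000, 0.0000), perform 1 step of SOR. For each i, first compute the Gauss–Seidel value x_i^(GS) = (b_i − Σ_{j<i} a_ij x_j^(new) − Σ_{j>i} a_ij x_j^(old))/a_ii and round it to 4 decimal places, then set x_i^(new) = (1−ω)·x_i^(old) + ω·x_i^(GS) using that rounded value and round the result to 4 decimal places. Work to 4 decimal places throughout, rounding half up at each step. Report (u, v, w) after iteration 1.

(-0.1798, -0.6407, 0.4949)

Iteration 1:
  u: GS value = (-2 - (-1.9)·0.0000 - (4)·0.0000) / (8.9) = -0.2247;  u ← (1−ω)·0.0000 + ω·-0.2247 = -0.1798
  v: GS value = (-5 - (-0.7)·-0.1798 - (3.7)·0.0000) / (6.4) = -0.8009;  v ← (1−ω)·0.0000 + ω·-0.8009 = -0.6407
  w: GS value = (2 - (-0.2)·-0.1798 - (0.7)·-0.6407) / (3.9) = 0.6186;  w ← (1−ω)·0.0000 + ω·0.6186 = 0.4949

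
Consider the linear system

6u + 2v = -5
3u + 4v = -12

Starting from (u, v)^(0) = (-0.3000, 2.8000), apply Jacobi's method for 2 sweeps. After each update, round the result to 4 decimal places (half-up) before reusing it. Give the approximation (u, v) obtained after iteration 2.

Iteration 1:
  u = (-5 - (2)·2.8000) / (6) = -1.7667
  v = (-12 - (3)·-0.3000) / (4) = -2.7750
Iteration 2:
  u = (-5 - (2)·-2.7750) / (6) = 0.0917
  v = (-12 - (3)·-1.7667) / (4) = -1.6750

(0.0917, -1.6750)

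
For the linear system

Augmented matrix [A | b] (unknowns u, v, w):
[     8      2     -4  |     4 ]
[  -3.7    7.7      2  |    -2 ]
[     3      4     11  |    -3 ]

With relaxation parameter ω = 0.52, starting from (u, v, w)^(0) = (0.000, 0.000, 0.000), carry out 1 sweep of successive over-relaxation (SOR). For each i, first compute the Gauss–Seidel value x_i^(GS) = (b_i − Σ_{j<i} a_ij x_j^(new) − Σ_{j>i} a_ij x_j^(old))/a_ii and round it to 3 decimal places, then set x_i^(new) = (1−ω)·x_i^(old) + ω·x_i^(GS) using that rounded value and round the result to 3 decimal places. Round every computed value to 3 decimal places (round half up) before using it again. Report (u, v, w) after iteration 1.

(0.260, -0.070, -0.165)

Iteration 1:
  u: GS value = (4 - (2)·0.000 - (-4)·0.000) / (8) = 0.500;  u ← (1−ω)·0.000 + ω·0.500 = 0.260
  v: GS value = (-2 - (-3.7)·0.260 - (2)·0.000) / (7.7) = -0.135;  v ← (1−ω)·0.000 + ω·-0.135 = -0.070
  w: GS value = (-3 - (3)·0.260 - (4)·-0.070) / (11) = -0.318;  w ← (1−ω)·0.000 + ω·-0.318 = -0.165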